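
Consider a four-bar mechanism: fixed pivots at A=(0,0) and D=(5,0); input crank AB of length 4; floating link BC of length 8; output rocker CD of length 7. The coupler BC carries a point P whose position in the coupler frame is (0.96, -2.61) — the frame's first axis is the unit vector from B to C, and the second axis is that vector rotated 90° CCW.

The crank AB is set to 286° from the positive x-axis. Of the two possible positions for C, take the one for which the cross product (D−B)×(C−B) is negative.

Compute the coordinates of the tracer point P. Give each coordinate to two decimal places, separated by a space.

1.38 -6.61

A=(0,0), D=(5.00,0)
B = A + 4.00·(cos286°, sin286°) = (1.1025, -3.8450)
|BD| = 5.4749
circle(B,8.00) ∩ circle(D,7.00): a=4.1073, h=6.8651
  candidates: C₊=(-0.7949,3.9267) cross=37.586; C₋=(8.8479,-5.8476) cross=-37.586
  mode - wants cross < 0 → take C=(8.8479,-5.8476) (cross=-37.586)
ex = (C−B)/|BC| = (0.9682,-0.2503); ey = (0.2503,0.9682)
P = B + 0.96·ex + -2.61·ey = (1.3787,-6.6123)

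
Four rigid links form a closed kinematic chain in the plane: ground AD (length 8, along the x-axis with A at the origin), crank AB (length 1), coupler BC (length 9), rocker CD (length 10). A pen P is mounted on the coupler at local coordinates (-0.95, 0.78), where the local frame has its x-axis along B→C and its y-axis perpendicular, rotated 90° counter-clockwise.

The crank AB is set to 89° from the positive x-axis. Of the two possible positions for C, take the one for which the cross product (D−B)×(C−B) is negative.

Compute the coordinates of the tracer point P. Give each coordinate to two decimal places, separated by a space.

0.60 2.08

A=(0,0), D=(8.00,0)
B = A + 1.00·(cos89°, sin89°) = (0.0175, 0.9998)
|BD| = 8.0449
circle(B,9.00) ∩ circle(D,10.00): a=2.8416, h=8.5396
  candidates: C₊=(3.8983,9.1201) cross=68.701; C₋=(1.7757,-7.8267) cross=-68.701
  mode - wants cross < 0 → take C=(1.7757,-7.8267) (cross=-68.701)
ex = (C−B)/|BC| = (0.1954,-0.9807); ey = (0.9807,0.1954)
P = B + -0.95·ex + 0.78·ey = (0.5968,2.0839)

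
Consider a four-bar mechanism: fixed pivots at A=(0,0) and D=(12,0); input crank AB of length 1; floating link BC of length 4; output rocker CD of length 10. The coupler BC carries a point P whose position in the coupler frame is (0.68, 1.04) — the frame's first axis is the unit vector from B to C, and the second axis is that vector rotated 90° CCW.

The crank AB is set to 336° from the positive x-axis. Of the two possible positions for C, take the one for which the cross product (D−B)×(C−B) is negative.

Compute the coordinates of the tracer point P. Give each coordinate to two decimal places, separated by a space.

A=(0,0), D=(12.00,0)
B = A + 1.00·(cos336°, sin336°) = (0.9135, -0.4067)
|BD| = 11.0939
circle(B,4.00) ∩ circle(D,10.00): a=1.7611, h=3.5915
  candidates: C₊=(2.5418,3.2469) cross=39.843; C₋=(2.8051,-3.9312) cross=-39.843
  mode - wants cross < 0 → take C=(2.8051,-3.9312) (cross=-39.843)
ex = (C−B)/|BC| = (0.4729,-0.8811); ey = (0.8811,0.4729)
P = B + 0.68·ex + 1.04·ey = (2.1515,-0.5141)

2.15 -0.51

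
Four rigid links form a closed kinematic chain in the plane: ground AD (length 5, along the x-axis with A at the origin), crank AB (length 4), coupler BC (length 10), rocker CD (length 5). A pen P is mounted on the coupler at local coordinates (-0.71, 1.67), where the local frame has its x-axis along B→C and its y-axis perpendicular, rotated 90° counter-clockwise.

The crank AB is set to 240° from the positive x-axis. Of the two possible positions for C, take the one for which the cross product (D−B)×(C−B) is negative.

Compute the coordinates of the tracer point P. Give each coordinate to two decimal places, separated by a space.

-2.62 -1.76

A=(0,0), D=(5.00,0)
B = A + 4.00·(cos240°, sin240°) = (-2.0000, -3.4641)
|BD| = 7.8102
circle(B,10.00) ∩ circle(D,5.00): a=8.7065, h=4.9190
  candidates: C₊=(3.6215,4.8062) cross=38.419; C₋=(7.9850,-4.0112) cross=-38.419
  mode - wants cross < 0 → take C=(7.9850,-4.0112) (cross=-38.419)
ex = (C−B)/|BC| = (0.9985,-0.0547); ey = (0.0547,0.9985)
P = B + -0.71·ex + 1.67·ey = (-2.6176,-1.7578)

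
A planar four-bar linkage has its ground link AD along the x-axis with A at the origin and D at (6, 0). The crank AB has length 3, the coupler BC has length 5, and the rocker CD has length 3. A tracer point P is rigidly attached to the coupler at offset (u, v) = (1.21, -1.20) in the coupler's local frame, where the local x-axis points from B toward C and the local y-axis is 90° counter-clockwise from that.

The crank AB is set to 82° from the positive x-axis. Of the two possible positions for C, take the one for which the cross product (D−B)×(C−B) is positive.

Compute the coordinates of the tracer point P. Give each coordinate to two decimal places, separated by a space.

1.62 1.76

A=(0,0), D=(6.00,0)
B = A + 3.00·(cos82°, sin82°) = (0.4175, 2.9708)
|BD| = 6.3237
circle(B,5.00) ∩ circle(D,3.00): a=4.4269, h=2.3243
  candidates: C₊=(5.4174,2.9429) cross=14.698; C₋=(3.2336,-1.1607) cross=-14.698
  mode + wants cross > 0 → take C=(5.4174,2.9429) (cross=14.698)
ex = (C−B)/|BC| = (1.0000,-0.0056); ey = (0.0056,1.0000)
P = B + 1.21·ex + -1.20·ey = (1.6208,1.7641)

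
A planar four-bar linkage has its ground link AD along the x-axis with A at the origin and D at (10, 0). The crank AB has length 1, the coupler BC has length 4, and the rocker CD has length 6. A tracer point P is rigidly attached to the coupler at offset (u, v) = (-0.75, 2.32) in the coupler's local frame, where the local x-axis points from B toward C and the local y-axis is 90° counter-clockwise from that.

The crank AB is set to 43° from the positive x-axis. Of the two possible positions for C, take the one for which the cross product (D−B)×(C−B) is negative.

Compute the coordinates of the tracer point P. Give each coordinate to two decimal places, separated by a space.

A=(0,0), D=(10.00,0)
B = A + 1.00·(cos43°, sin43°) = (0.7314, 0.6820)
|BD| = 9.2937
circle(B,4.00) ∩ circle(D,6.00): a=3.5709, h=1.8025
  candidates: C₊=(4.4249,2.2176) cross=16.752; C₋=(4.1603,-1.3777) cross=-16.752
  mode - wants cross < 0 → take C=(4.1603,-1.3777) (cross=-16.752)
ex = (C−B)/|BC| = (0.8572,-0.5149); ey = (0.5149,0.8572)
P = B + -0.75·ex + 2.32·ey = (1.2830,3.0570)

1.28 3.06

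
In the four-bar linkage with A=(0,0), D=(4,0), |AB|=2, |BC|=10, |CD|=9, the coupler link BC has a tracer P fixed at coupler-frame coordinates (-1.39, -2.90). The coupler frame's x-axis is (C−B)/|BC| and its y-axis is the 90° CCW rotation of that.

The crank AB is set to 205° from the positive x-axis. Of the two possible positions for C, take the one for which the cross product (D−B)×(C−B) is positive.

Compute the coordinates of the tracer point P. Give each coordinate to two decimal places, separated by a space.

0.48 -3.10

A=(0,0), D=(4.00,0)
B = A + 2.00·(cos205°, sin205°) = (-1.8126, -0.8452)
|BD| = 5.8737
circle(B,10.00) ∩ circle(D,9.00): a=4.5542, h=8.9027
  candidates: C₊=(1.4131,8.6202) cross=52.292; C₋=(3.9753,-9.0000) cross=-52.292
  mode + wants cross > 0 → take C=(1.4131,8.6202) (cross=52.292)
ex = (C−B)/|BC| = (0.3226,0.9465); ey = (-0.9465,0.3226)
P = B + -1.39·ex + -2.90·ey = (0.4840,-3.0964)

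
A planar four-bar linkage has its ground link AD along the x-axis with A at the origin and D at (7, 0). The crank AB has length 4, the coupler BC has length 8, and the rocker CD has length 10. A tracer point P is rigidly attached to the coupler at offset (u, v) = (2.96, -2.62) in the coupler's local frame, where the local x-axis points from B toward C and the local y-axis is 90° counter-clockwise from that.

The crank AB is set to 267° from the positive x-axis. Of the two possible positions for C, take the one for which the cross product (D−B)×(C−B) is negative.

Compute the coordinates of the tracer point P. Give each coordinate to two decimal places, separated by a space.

A=(0,0), D=(7.00,0)
B = A + 4.00·(cos267°, sin267°) = (-0.2093, -3.9945)
|BD| = 8.2420
circle(B,8.00) ∩ circle(D,10.00): a=1.9371, h=7.7619
  candidates: C₊=(-2.2768,3.7337) cross=63.974; C₋=(5.2469,-9.8451) cross=-63.974
  mode - wants cross < 0 → take C=(5.2469,-9.8451) (cross=-63.974)
ex = (C−B)/|BC| = (0.6820,-0.7313); ey = (0.7313,0.6820)
P = B + 2.96·ex + -2.62·ey = (-0.1066,-7.9462)

-0.11 -7.95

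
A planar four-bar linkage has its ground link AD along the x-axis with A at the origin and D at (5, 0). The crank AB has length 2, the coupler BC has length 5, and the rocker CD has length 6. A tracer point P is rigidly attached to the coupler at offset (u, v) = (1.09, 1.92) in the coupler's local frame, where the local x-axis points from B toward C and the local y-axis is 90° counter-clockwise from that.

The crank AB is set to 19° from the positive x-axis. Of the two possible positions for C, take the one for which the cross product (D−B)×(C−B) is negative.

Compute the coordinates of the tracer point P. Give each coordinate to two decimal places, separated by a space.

3.50 -0.86

A=(0,0), D=(5.00,0)
B = A + 2.00·(cos19°, sin19°) = (1.8910, 0.6511)
|BD| = 3.1764
circle(B,5.00) ∩ circle(D,6.00): a=-0.1433, h=4.9979
  candidates: C₊=(2.7753,5.5723) cross=15.876; C₋=(0.7262,-4.2113) cross=-15.876
  mode - wants cross < 0 → take C=(0.7262,-4.2113) (cross=-15.876)
ex = (C−B)/|BC| = (-0.2330,-0.9725); ey = (0.9725,-0.2330)
P = B + 1.09·ex + 1.92·ey = (3.5043,-0.8562)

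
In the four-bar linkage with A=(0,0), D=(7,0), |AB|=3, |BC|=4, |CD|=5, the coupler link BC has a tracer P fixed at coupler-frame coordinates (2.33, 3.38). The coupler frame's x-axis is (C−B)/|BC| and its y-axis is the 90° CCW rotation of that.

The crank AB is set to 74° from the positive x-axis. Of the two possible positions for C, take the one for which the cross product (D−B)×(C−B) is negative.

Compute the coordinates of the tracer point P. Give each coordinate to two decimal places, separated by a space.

A=(0,0), D=(7.00,0)
B = A + 3.00·(cos74°, sin74°) = (0.8269, 2.8838)
|BD| = 6.8135
circle(B,4.00) ∩ circle(D,5.00): a=2.7463, h=2.9083
  candidates: C₊=(4.5460,4.3564) cross=19.815; C₋=(2.0842,-0.9135) cross=-19.815
  mode - wants cross < 0 → take C=(2.0842,-0.9135) (cross=-19.815)
ex = (C−B)/|BC| = (0.3143,-0.9493); ey = (0.9493,0.3143)
P = B + 2.33·ex + 3.38·ey = (4.7680,1.7342)

4.77 1.73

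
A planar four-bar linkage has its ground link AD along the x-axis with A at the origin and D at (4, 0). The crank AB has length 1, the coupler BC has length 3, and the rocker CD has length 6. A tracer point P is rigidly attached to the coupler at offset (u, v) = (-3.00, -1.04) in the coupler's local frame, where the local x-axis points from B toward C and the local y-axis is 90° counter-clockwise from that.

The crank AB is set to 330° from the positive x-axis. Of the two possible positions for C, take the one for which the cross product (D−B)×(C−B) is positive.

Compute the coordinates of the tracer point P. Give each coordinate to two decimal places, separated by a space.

A=(0,0), D=(4.00,0)
B = A + 1.00·(cos330°, sin330°) = (0.8660, -0.5000)
|BD| = 3.1736
circle(B,3.00) ∩ circle(D,6.00): a=-2.6670, h=1.3737
  candidates: C₊=(-1.9841,0.4363) cross=4.359; C₋=(-1.5513,-2.2767) cross=-4.359
  mode + wants cross > 0 → take C=(-1.9841,0.4363) (cross=4.359)
ex = (C−B)/|BC| = (-0.9500,0.3121); ey = (-0.3121,-0.9500)
P = B + -3.00·ex + -1.04·ey = (4.0408,-0.4483)

4.04 -0.45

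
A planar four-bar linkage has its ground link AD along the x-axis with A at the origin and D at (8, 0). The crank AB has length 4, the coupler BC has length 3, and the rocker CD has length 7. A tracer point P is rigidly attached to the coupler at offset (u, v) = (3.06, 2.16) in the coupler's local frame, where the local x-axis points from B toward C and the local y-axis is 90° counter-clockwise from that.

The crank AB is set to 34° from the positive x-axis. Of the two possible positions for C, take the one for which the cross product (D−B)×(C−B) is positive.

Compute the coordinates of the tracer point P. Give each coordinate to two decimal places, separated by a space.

1.20 5.32

A=(0,0), D=(8.00,0)
B = A + 4.00·(cos34°, sin34°) = (3.3162, 2.2368)
|BD| = 5.1905
circle(B,3.00) ∩ circle(D,7.00): a=-1.2579, h=2.7235
  candidates: C₊=(3.3547,5.2365) cross=14.137; C₋=(1.0074,0.3212) cross=-14.137
  mode + wants cross > 0 → take C=(3.3547,5.2365) (cross=14.137)
ex = (C−B)/|BC| = (0.0128,0.9999); ey = (-0.9999,0.0128)
P = B + 3.06·ex + 2.16·ey = (1.1956,5.3243)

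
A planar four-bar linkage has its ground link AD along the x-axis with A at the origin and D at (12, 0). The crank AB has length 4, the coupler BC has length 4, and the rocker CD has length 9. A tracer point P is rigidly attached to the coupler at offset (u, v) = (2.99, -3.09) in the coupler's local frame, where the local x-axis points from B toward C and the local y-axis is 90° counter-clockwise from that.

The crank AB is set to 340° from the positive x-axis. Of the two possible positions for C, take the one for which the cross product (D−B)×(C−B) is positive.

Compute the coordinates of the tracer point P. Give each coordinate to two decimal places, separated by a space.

A=(0,0), D=(12.00,0)
B = A + 4.00·(cos340°, sin340°) = (3.7588, -1.3681)
|BD| = 8.3540
circle(B,4.00) ∩ circle(D,9.00): a=0.2867, h=3.9897
  candidates: C₊=(3.3882,2.6147) cross=33.330; C₋=(4.6949,-5.2570) cross=-33.330
  mode + wants cross > 0 → take C=(3.3882,2.6147) (cross=33.330)
ex = (C−B)/|BC| = (-0.0926,0.9957); ey = (-0.9957,-0.0926)
P = B + 2.99·ex + -3.09·ey = (6.5585,1.8953)

6.56 1.90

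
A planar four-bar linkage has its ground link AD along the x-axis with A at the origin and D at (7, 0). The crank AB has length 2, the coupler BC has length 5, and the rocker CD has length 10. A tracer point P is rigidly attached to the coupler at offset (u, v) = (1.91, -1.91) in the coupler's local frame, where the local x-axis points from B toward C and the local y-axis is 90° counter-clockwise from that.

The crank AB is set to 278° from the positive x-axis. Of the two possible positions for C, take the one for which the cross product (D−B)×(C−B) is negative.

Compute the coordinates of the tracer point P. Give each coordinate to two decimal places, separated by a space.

A=(0,0), D=(7.00,0)
B = A + 2.00·(cos278°, sin278°) = (0.2783, -1.9805)
|BD| = 7.0074
circle(B,5.00) ∩ circle(D,10.00): a=-1.8478, h=4.6460
  candidates: C₊=(-2.8073,1.9538) cross=32.556; C₋=(-0.1810,-6.9594) cross=-32.556
  mode - wants cross < 0 → take C=(-0.1810,-6.9594) (cross=-32.556)
ex = (C−B)/|BC| = (-0.0919,-0.9958); ey = (0.9958,-0.0919)
P = B + 1.91·ex + -1.91·ey = (-1.7990,-3.7070)

-1.80 -3.71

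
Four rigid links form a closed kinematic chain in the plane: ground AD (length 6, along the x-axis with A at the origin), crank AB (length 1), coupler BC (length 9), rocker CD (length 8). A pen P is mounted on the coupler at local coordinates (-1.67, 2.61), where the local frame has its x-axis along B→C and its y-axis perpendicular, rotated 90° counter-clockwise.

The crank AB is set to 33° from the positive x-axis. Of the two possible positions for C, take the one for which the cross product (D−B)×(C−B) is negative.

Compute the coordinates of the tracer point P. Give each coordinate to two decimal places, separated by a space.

A=(0,0), D=(6.00,0)
B = A + 1.00·(cos33°, sin33°) = (0.8387, 0.5446)
|BD| = 5.1900
circle(B,9.00) ∩ circle(D,8.00): a=4.2328, h=7.9425
  candidates: C₊=(5.8816,7.9991) cross=41.222; C₋=(4.2146,-7.7982) cross=-41.222
  mode - wants cross < 0 → take C=(4.2146,-7.7982) (cross=-41.222)
ex = (C−B)/|BC| = (0.3751,-0.9270); ey = (0.9270,0.3751)
P = B + -1.67·ex + 2.61·ey = (2.6317,3.0717)

2.63 3.07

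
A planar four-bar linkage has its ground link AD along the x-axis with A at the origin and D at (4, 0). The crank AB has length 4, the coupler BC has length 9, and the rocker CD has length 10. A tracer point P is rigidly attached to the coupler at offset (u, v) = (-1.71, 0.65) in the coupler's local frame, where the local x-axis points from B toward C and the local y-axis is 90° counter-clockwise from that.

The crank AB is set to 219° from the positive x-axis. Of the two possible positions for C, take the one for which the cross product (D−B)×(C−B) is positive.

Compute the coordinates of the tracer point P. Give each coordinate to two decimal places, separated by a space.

A=(0,0), D=(4.00,0)
B = A + 4.00·(cos219°, sin219°) = (-3.1086, -2.5173)
|BD| = 7.5411
circle(B,9.00) ∩ circle(D,10.00): a=2.5108, h=8.6427
  candidates: C₊=(-3.6268,6.4678) cross=65.176; C₋=(2.1432,-9.8261) cross=-65.176
  mode + wants cross > 0 → take C=(-3.6268,6.4678) (cross=65.176)
ex = (C−B)/|BC| = (-0.0576,0.9983); ey = (-0.9983,-0.0576)
P = B + -1.71·ex + 0.65·ey = (-3.6590,-4.2619)

-3.66 -4.26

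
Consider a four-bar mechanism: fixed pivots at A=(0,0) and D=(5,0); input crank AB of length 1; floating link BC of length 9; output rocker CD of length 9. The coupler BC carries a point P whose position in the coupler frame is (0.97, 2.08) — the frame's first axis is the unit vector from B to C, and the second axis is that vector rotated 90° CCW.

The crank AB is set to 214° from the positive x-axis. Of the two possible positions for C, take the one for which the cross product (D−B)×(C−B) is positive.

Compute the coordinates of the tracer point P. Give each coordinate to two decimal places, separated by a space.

A=(0,0), D=(5.00,0)
B = A + 1.00·(cos214°, sin214°) = (-0.8290, -0.5592)
|BD| = 5.8558
circle(B,9.00) ∩ circle(D,9.00): a=2.9279, h=8.5104
  candidates: C₊=(1.2728,8.1919) cross=49.835; C₋=(2.8982,-8.7511) cross=-49.835
  mode + wants cross > 0 → take C=(1.2728,8.1919) (cross=49.835)
ex = (C−B)/|BC| = (0.2335,0.9723); ey = (-0.9723,0.2335)
P = B + 0.97·ex + 2.08·ey = (-2.6250,0.8697)

-2.62 0.87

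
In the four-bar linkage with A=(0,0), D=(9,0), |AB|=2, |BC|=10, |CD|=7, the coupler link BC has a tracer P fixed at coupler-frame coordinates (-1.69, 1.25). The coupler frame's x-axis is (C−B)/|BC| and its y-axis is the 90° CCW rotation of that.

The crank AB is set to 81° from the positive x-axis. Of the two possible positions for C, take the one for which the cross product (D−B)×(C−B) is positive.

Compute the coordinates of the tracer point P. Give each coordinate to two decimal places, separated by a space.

A=(0,0), D=(9.00,0)
B = A + 2.00·(cos81°, sin81°) = (0.3129, 1.9754)
|BD| = 8.9089
circle(B,10.00) ∩ circle(D,7.00): a=7.3168, h=6.8165
  candidates: C₊=(8.9589,6.9999) cross=60.728; C₋=(5.9361,-6.2938) cross=-60.728
  mode + wants cross > 0 → take C=(8.9589,6.9999) (cross=60.728)
ex = (C−B)/|BC| = (0.8646,0.5025); ey = (-0.5025,0.8646)
P = B + -1.69·ex + 1.25·ey = (-1.7764,2.2070)

-1.78 2.21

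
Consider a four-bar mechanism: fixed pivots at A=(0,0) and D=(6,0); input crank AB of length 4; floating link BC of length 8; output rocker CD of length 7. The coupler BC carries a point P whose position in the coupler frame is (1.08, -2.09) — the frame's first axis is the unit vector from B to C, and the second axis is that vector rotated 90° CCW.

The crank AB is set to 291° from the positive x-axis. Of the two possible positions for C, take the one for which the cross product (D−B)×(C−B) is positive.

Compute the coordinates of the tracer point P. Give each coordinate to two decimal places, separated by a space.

3.37 -2.39

A=(0,0), D=(6.00,0)
B = A + 4.00·(cos291°, sin291°) = (1.4335, -3.7343)
|BD| = 5.8990
circle(B,8.00) ∩ circle(D,7.00): a=4.2209, h=6.7959
  candidates: C₊=(0.3989,4.1985) cross=40.089; C₋=(9.0030,-6.3231) cross=-40.089
  mode + wants cross > 0 → take C=(0.3989,4.1985) (cross=40.089)
ex = (C−B)/|BC| = (-0.1293,0.9916); ey = (-0.9916,-0.1293)
P = B + 1.08·ex + -2.09·ey = (3.3662,-2.3931)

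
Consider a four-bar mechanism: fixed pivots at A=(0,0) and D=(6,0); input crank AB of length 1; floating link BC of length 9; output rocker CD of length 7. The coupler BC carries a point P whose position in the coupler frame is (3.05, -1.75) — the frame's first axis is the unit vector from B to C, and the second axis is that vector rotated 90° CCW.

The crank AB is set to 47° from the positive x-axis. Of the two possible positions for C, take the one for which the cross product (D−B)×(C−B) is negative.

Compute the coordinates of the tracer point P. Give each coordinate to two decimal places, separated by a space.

0.76 -2.78

A=(0,0), D=(6.00,0)
B = A + 1.00·(cos47°, sin47°) = (0.6820, 0.7314)
|BD| = 5.3681
circle(B,9.00) ∩ circle(D,7.00): a=5.6646, h=6.9937
  candidates: C₊=(7.2466,6.8881) cross=37.543; C₋=(5.3410,-6.9689) cross=-37.543
  mode - wants cross < 0 → take C=(5.3410,-6.9689) (cross=-37.543)
ex = (C−B)/|BC| = (0.5177,-0.8556); ey = (0.8556,0.5177)
P = B + 3.05·ex + -1.75·ey = (0.7636,-2.7841)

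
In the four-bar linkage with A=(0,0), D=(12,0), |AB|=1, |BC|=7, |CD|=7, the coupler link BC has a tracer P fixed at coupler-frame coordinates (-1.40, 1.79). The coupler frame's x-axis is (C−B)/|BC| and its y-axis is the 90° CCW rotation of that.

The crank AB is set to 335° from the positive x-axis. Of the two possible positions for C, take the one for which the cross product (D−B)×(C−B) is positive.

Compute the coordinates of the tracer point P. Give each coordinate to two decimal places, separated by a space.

A=(0,0), D=(12.00,0)
B = A + 1.00·(cos335°, sin335°) = (0.9063, -0.4226)
|BD| = 11.1017
circle(B,7.00) ∩ circle(D,7.00): a=5.5509, h=4.2647
  candidates: C₊=(6.2908,4.0503) cross=47.346; C₋=(6.6155,-4.4729) cross=-47.346
  mode + wants cross > 0 → take C=(6.2908,4.0503) (cross=47.346)
ex = (C−B)/|BC| = (0.7692,0.6390); ey = (-0.6390,0.7692)
P = B + -1.40·ex + 1.79·ey = (-1.3144,0.0597)

-1.31 0.06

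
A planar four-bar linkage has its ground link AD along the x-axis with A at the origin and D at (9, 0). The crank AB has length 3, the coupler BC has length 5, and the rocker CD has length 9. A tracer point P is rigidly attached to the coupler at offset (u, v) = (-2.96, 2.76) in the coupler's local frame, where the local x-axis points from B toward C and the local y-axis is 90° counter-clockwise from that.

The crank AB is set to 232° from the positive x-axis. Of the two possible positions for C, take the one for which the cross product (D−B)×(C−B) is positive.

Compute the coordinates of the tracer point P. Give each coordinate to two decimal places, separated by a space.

A=(0,0), D=(9.00,0)
B = A + 3.00·(cos232°, sin232°) = (-1.8470, -2.3640)
|BD| = 11.1016
circle(B,5.00) ∩ circle(D,9.00): a=3.0286, h=3.9784
  candidates: C₊=(0.2650,2.1680) cross=44.166; C₋=(1.9594,-5.6062) cross=-44.166
  mode + wants cross > 0 → take C=(0.2650,2.1680) (cross=44.166)
ex = (C−B)/|BC| = (0.4224,0.9064); ey = (-0.9064,0.4224)
P = B + -2.96·ex + 2.76·ey = (-5.5990,-3.8812)

-5.60 -3.88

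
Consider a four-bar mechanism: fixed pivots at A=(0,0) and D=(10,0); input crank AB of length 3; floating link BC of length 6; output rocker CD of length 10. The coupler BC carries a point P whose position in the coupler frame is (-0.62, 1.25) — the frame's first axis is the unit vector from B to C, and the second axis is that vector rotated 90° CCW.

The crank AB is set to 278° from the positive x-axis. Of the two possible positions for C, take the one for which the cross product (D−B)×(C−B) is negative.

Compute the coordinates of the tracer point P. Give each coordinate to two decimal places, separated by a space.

A=(0,0), D=(10.00,0)
B = A + 3.00·(cos278°, sin278°) = (0.4175, -2.9708)
|BD| = 10.0324
circle(B,6.00) ∩ circle(D,10.00): a=1.8266, h=5.7152
  candidates: C₊=(0.4698,3.0290) cross=57.337; C₋=(3.8545,-7.8888) cross=-57.337
  mode - wants cross < 0 → take C=(3.8545,-7.8888) (cross=-57.337)
ex = (C−B)/|BC| = (0.5728,-0.8197); ey = (0.8197,0.5728)
P = B + -0.62·ex + 1.25·ey = (1.0869,-1.7466)

1.09 -1.75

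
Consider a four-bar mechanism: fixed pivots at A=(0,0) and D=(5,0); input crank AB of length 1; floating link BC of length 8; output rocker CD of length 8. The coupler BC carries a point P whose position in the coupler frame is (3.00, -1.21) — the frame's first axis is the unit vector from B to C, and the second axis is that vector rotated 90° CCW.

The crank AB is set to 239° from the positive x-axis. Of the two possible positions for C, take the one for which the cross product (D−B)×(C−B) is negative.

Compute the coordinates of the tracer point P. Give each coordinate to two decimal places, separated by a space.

A=(0,0), D=(5.00,0)
B = A + 1.00·(cos239°, sin239°) = (-0.5150, -0.8572)
|BD| = 5.5813
circle(B,8.00) ∩ circle(D,8.00): a=2.7906, h=7.4975
  candidates: C₊=(1.0910,6.9800) cross=41.845; C₋=(3.3939,-7.8371) cross=-41.845
  mode - wants cross < 0 → take C=(3.3939,-7.8371) (cross=-41.845)
ex = (C−B)/|BC| = (0.4886,-0.8725); ey = (0.8725,0.4886)
P = B + 3.00·ex + -1.21·ey = (-0.1049,-4.0659)

-0.10 -4.07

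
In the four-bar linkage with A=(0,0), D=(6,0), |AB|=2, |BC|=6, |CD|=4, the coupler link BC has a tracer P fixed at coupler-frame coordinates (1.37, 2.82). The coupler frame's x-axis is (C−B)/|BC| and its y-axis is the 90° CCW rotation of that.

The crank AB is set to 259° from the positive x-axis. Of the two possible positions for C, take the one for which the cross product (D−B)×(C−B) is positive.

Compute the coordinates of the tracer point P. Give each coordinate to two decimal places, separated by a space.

-1.83 0.82

A=(0,0), D=(6.00,0)
B = A + 2.00·(cos259°, sin259°) = (-0.3816, -1.9633)
|BD| = 6.6768
circle(B,6.00) ∩ circle(D,4.00): a=4.8361, h=3.5513
  candidates: C₊=(3.1965,2.8531) cross=23.711; C₋=(5.2849,-3.9356) cross=-23.711
  mode + wants cross > 0 → take C=(3.1965,2.8531) (cross=23.711)
ex = (C−B)/|BC| = (0.5963,0.8027); ey = (-0.8027,0.5963)
P = B + 1.37·ex + 2.82·ey = (-1.8283,0.8182)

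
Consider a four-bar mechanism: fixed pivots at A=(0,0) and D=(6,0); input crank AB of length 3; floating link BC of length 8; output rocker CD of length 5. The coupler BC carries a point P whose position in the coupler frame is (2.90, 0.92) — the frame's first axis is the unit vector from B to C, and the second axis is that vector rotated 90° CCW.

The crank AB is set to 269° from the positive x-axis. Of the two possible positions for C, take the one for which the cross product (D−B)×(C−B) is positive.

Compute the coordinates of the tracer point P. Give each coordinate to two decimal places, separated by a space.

0.35 0.02

A=(0,0), D=(6.00,0)
B = A + 3.00·(cos269°, sin269°) = (-0.0524, -2.9995)
|BD| = 6.7549
circle(B,8.00) ∩ circle(D,5.00): a=6.2642, h=4.9759
  candidates: C₊=(3.3508,4.2405) cross=33.611; C₋=(7.7700,-4.6762) cross=-33.611
  mode + wants cross > 0 → take C=(3.3508,4.2405) (cross=33.611)
ex = (C−B)/|BC| = (0.4254,0.9050); ey = (-0.9050,0.4254)
P = B + 2.90·ex + 0.92·ey = (0.3487,0.0163)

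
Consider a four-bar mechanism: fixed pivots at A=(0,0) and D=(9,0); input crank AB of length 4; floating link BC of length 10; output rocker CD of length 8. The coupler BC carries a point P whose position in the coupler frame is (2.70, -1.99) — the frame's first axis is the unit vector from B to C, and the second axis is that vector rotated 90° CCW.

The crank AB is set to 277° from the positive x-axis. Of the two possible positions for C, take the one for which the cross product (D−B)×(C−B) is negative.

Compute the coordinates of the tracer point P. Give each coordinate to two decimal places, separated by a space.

2.17 -6.87

A=(0,0), D=(9.00,0)
B = A + 4.00·(cos277°, sin277°) = (0.4875, -3.9702)
|BD| = 9.3928
circle(B,10.00) ∩ circle(D,8.00): a=6.6128, h=7.5014
  candidates: C₊=(3.3098,5.6233) cross=70.460; C₋=(9.6512,-7.9735) cross=-70.460
  mode - wants cross < 0 → take C=(9.6512,-7.9735) (cross=-70.460)
ex = (C−B)/|BC| = (0.9164,-0.4003); ey = (0.4003,0.9164)
P = B + 2.70·ex + -1.99·ey = (2.1650,-6.8746)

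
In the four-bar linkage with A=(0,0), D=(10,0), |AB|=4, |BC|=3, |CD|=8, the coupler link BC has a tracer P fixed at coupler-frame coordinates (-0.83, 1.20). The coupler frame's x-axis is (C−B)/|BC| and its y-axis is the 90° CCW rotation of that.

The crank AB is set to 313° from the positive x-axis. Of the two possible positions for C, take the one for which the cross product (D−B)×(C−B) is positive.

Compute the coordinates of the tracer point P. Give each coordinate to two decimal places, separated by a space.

1.77 -4.02

A=(0,0), D=(10.00,0)
B = A + 4.00·(cos313°, sin313°) = (2.7280, -2.9254)
|BD| = 7.8384
circle(B,3.00) ∩ circle(D,8.00): a=0.4108, h=2.9717
  candidates: C₊=(2.0000,-0.0151) cross=23.294; C₋=(4.2182,-5.5291) cross=-23.294
  mode + wants cross > 0 → take C=(2.0000,-0.0151) (cross=23.294)
ex = (C−B)/|BC| = (-0.2427,0.9701); ey = (-0.9701,-0.2427)
P = B + -0.83·ex + 1.20·ey = (1.7653,-4.0218)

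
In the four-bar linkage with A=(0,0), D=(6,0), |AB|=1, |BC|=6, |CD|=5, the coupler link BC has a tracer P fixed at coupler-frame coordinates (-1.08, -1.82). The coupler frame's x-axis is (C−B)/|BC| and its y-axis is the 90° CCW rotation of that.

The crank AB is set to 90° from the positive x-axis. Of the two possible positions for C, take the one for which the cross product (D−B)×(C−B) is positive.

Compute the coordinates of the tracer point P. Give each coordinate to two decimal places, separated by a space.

0.32 -1.09

A=(0,0), D=(6.00,0)
B = A + 1.00·(cos90°, sin90°) = (0.0000, 1.0000)
|BD| = 6.0828
circle(B,6.00) ∩ circle(D,5.00): a=3.9456, h=4.5202
  candidates: C₊=(4.6350,4.8101) cross=27.495; C₋=(3.1488,-4.1074) cross=-27.495
  mode + wants cross > 0 → take C=(4.6350,4.8101) (cross=27.495)
ex = (C−B)/|BC| = (0.7725,0.6350); ey = (-0.6350,0.7725)
P = B + -1.08·ex + -1.82·ey = (0.3214,-1.0918)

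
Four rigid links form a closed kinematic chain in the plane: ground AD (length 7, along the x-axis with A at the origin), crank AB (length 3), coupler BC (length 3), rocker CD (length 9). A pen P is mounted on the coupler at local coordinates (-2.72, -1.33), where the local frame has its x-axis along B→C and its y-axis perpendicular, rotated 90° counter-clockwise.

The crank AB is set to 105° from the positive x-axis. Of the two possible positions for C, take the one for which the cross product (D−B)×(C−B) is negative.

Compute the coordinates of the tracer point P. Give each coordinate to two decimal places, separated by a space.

A=(0,0), D=(7.00,0)
B = A + 3.00·(cos105°, sin105°) = (-0.7765, 2.8978)
|BD| = 8.2988
circle(B,3.00) ∩ circle(D,9.00): a=-0.1886, h=2.9941
  candidates: C₊=(0.0923,5.7692) cross=24.847; C₋=(-1.9986,0.1580) cross=-24.847
  mode - wants cross < 0 → take C=(-1.9986,0.1580) (cross=-24.847)
ex = (C−B)/|BC| = (-0.4074,-0.9133); ey = (0.9133,-0.4074)
P = B + -2.72·ex + -1.33·ey = (-0.8830,5.9237)

-0.88 5.92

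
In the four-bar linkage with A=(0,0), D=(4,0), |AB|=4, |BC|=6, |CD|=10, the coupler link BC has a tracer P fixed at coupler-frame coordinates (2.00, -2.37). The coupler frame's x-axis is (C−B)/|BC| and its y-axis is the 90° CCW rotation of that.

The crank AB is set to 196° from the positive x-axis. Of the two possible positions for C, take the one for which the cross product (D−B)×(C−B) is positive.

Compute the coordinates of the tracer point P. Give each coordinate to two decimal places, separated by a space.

-1.81 1.23

A=(0,0), D=(4.00,0)
B = A + 4.00·(cos196°, sin196°) = (-3.8450, -1.1025)
|BD| = 7.9221
circle(B,6.00) ∩ circle(D,10.00): a=-0.0782, h=5.9995
  candidates: C₊=(-4.7575,4.8277) cross=47.529; C₋=(-3.0876,-7.0545) cross=-47.529
  mode + wants cross > 0 → take C=(-4.7575,4.8277) (cross=47.529)
ex = (C−B)/|BC| = (-0.1521,0.9884); ey = (-0.9884,-0.1521)
P = B + 2.00·ex + -2.37·ey = (-1.8068,1.2346)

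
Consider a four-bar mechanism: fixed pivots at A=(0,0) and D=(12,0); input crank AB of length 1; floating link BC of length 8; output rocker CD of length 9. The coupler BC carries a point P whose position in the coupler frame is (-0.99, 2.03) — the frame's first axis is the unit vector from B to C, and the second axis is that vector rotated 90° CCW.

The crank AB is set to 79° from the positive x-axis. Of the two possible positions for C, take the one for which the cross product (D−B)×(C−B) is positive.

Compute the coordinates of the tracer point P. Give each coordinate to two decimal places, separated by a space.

-1.94 1.73

A=(0,0), D=(12.00,0)
B = A + 1.00·(cos79°, sin79°) = (0.1908, 0.9816)
|BD| = 11.8499
circle(B,8.00) ∩ circle(D,9.00): a=5.2077, h=6.0729
  candidates: C₊=(5.8836,6.6023) cross=71.964; C₋=(4.8775,-5.5018) cross=-71.964
  mode + wants cross > 0 → take C=(5.8836,6.6023) (cross=71.964)
ex = (C−B)/|BC| = (0.7116,0.7026); ey = (-0.7026,0.7116)
P = B + -0.99·ex + 2.03·ey = (-1.9399,1.7306)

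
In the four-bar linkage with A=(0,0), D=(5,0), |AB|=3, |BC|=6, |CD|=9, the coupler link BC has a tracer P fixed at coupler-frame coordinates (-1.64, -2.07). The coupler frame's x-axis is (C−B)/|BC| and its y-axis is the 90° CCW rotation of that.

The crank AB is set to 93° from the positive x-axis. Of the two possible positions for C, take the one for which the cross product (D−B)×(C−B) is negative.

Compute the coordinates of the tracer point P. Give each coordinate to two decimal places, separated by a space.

A=(0,0), D=(5.00,0)
B = A + 3.00·(cos93°, sin93°) = (-0.1570, 2.9959)
|BD| = 5.9641
circle(B,6.00) ∩ circle(D,9.00): a=-0.7906, h=5.9477
  candidates: C₊=(2.1471,8.5359) cross=35.472; C₋=(-3.8283,-1.7498) cross=-35.472
  mode - wants cross < 0 → take C=(-3.8283,-1.7498) (cross=-35.472)
ex = (C−B)/|BC| = (-0.6119,-0.7910); ey = (0.7910,-0.6119)
P = B + -1.64·ex + -2.07·ey = (-0.7908,5.5596)

-0.79 5.56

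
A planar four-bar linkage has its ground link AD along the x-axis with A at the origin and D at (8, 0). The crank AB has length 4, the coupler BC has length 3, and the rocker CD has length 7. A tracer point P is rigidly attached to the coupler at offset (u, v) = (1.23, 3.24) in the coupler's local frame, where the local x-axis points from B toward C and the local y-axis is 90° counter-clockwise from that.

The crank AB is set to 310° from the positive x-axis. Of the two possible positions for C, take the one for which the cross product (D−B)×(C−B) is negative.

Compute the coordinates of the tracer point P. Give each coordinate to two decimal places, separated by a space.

6.01 -2.65

A=(0,0), D=(8.00,0)
B = A + 4.00·(cos310°, sin310°) = (2.5712, -3.0642)
|BD| = 6.2339
circle(B,3.00) ∩ circle(D,7.00): a=-0.0913, h=2.9986
  candidates: C₊=(1.0177,-0.4977) cross=18.693; C₋=(3.9656,-5.7204) cross=-18.693
  mode - wants cross < 0 → take C=(3.9656,-5.7204) (cross=-18.693)
ex = (C−B)/|BC| = (0.4648,-0.8854); ey = (0.8854,0.4648)
P = B + 1.23·ex + 3.24·ey = (6.0116,-2.6473)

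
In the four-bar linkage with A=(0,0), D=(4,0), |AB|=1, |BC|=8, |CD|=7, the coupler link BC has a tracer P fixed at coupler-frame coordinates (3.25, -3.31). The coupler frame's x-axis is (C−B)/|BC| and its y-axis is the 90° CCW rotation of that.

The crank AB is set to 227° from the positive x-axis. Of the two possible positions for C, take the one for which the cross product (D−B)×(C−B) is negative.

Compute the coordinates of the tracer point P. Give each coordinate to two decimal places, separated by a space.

A=(0,0), D=(4.00,0)
B = A + 1.00·(cos227°, sin227°) = (-0.6820, -0.7314)
|BD| = 4.7388
circle(B,8.00) ∩ circle(D,7.00): a=3.9521, h=6.9557
  candidates: C₊=(2.1492,6.7509) cross=32.961; C₋=(4.2962,-6.9937) cross=-32.961
  mode - wants cross < 0 → take C=(4.2962,-6.9937) (cross=-32.961)
ex = (C−B)/|BC| = (0.6223,-0.7828); ey = (0.7828,0.6223)
P = B + 3.25·ex + -3.31·ey = (-1.2507,-5.3352)

-1.25 -5.34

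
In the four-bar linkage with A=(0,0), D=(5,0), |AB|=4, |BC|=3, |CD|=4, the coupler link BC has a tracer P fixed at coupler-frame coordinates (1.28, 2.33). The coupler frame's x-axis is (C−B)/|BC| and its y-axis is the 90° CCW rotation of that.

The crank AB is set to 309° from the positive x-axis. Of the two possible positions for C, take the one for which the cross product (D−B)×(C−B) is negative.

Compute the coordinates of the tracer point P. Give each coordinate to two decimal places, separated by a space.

A=(0,0), D=(5.00,0)
B = A + 4.00·(cos309°, sin309°) = (2.5173, -3.1086)
|BD| = 3.9783
circle(B,3.00) ∩ circle(D,4.00): a=1.1094, h=2.7873
  candidates: C₊=(1.0317,-0.5023) cross=11.089; C₋=(5.3876,-3.9812) cross=-11.089
  mode - wants cross < 0 → take C=(5.3876,-3.9812) (cross=-11.089)
ex = (C−B)/|BC| = (0.9568,-0.2909); ey = (0.2909,0.9568)
P = B + 1.28·ex + 2.33·ey = (4.4197,-1.2516)

4.42 -1.25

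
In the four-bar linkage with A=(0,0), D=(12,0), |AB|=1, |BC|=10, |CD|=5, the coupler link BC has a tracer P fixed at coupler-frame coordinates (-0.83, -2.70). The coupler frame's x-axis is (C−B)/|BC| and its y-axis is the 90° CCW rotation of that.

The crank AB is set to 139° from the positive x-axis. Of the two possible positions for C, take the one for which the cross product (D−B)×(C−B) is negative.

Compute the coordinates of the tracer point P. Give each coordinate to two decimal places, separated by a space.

-2.62 -1.47

A=(0,0), D=(12.00,0)
B = A + 1.00·(cos139°, sin139°) = (-0.7547, 0.6561)
|BD| = 12.7716
circle(B,10.00) ∩ circle(D,5.00): a=9.3220, h=3.6195
  candidates: C₊=(8.7409,3.7919) cross=46.226; C₋=(8.3691,-3.4375) cross=-46.226
  mode - wants cross < 0 → take C=(8.3691,-3.4375) (cross=-46.226)
ex = (C−B)/|BC| = (0.9124,-0.4094); ey = (0.4094,0.9124)
P = B + -0.83·ex + -2.70·ey = (-2.6172,-1.4676)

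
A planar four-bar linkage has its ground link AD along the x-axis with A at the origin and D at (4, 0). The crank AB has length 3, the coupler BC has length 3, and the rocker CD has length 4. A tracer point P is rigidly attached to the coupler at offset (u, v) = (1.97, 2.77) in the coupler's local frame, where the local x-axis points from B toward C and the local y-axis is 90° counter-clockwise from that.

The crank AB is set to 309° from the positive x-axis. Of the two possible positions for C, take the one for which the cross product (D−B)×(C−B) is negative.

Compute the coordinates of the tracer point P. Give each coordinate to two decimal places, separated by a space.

A=(0,0), D=(4.00,0)
B = A + 3.00·(cos309°, sin309°) = (1.8880, -2.3314)
|BD| = 3.1458
circle(B,3.00) ∩ circle(D,4.00): a=0.4603, h=2.9645
  candidates: C₊=(0.0000,0.0000) cross=9.326; C₋=(4.3940,-3.9805) cross=-9.326
  mode - wants cross < 0 → take C=(4.3940,-3.9805) (cross=-9.326)
ex = (C−B)/|BC| = (0.8354,-0.5497); ey = (0.5497,0.8354)
P = B + 1.97·ex + 2.77·ey = (5.0563,-1.1004)

5.06 -1.10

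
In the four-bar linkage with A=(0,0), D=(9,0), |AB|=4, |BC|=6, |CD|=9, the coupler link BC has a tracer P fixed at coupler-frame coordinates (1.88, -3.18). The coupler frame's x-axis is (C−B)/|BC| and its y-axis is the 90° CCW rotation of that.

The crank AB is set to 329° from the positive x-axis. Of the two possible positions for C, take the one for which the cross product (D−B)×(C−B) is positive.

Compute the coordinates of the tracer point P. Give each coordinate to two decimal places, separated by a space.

5.35 1.10

A=(0,0), D=(9.00,0)
B = A + 4.00·(cos329°, sin329°) = (3.4287, -2.0602)
|BD| = 5.9400
circle(B,6.00) ∩ circle(D,9.00): a=-0.8178, h=5.9440
  candidates: C₊=(0.6001,3.2313) cross=35.308; C₋=(4.7231,-7.9189) cross=-35.308
  mode + wants cross > 0 → take C=(0.6001,3.2313) (cross=35.308)
ex = (C−B)/|BC| = (-0.4714,0.8819); ey = (-0.8819,-0.4714)
P = B + 1.88·ex + -3.18·ey = (5.3468,1.0970)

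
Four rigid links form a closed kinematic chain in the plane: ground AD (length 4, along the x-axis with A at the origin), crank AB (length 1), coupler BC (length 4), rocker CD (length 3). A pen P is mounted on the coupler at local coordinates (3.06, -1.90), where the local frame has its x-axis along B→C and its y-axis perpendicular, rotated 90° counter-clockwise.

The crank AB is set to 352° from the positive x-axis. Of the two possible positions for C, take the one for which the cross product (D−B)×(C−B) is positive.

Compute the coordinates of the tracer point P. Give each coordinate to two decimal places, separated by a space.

4.40 1.03

A=(0,0), D=(4.00,0)
B = A + 1.00·(cos352°, sin352°) = (0.9903, -0.1392)
|BD| = 3.0129
circle(B,4.00) ∩ circle(D,3.00): a=2.6681, h=2.9801
  candidates: C₊=(3.5179,2.9610) cross=8.979; C₋=(3.7932,-2.9929) cross=-8.979
  mode + wants cross > 0 → take C=(3.5179,2.9610) (cross=8.979)
ex = (C−B)/|BC| = (0.6319,0.7750); ey = (-0.7750,0.6319)
P = B + 3.06·ex + -1.90·ey = (4.3965,1.0318)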